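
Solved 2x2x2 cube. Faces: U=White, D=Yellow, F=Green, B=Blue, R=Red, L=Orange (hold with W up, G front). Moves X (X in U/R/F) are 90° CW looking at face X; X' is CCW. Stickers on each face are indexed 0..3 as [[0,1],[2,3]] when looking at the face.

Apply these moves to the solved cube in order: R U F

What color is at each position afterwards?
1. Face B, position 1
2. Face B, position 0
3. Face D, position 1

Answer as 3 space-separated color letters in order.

Answer: O O W

Derivation:
After move 1 (R): R=RRRR U=WGWG F=GYGY D=YBYB B=WBWB
After move 2 (U): U=WWGG F=RRGY R=WBRR B=OOWB L=GYOO
After move 3 (F): F=GRYR U=WWOY R=GBGR D=RWYB L=GYOB
Query 1: B[1] = O
Query 2: B[0] = O
Query 3: D[1] = W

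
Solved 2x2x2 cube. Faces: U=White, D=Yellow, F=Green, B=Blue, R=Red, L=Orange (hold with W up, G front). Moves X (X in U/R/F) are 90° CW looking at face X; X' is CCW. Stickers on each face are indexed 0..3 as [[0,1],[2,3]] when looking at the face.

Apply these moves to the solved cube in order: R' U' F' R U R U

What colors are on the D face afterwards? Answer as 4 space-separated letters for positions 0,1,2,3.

Answer: B B Y Y

Derivation:
After move 1 (R'): R=RRRR U=WBWB F=GWGW D=YGYG B=YBYB
After move 2 (U'): U=BBWW F=OOGW R=GWRR B=RRYB L=YBOO
After move 3 (F'): F=OWOG U=BBGR R=GWYR D=BOYG L=YWOW
After move 4 (R): R=YGRW U=BWGG F=OOOG D=BYYR B=RRBB
After move 5 (U): U=GBGW F=YGOG R=RRRW B=YWBB L=OOOW
After move 6 (R): R=RRWR U=GGGG F=YYOR D=BBYY B=WWBB
After move 7 (U): U=GGGG F=RROR R=WWWR B=OOBB L=YYOW
Query: D face = BBYY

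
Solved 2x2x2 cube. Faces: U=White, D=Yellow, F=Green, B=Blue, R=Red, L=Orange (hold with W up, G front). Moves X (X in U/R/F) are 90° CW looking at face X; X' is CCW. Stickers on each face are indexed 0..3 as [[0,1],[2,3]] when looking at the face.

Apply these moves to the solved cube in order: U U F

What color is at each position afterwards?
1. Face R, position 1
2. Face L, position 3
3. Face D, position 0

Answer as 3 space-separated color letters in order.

Answer: O Y R

Derivation:
After move 1 (U): U=WWWW F=RRGG R=BBRR B=OOBB L=GGOO
After move 2 (U): U=WWWW F=BBGG R=OORR B=GGBB L=RROO
After move 3 (F): F=GBGB U=WWOR R=WOWR D=ROYY L=RYOY
Query 1: R[1] = O
Query 2: L[3] = Y
Query 3: D[0] = R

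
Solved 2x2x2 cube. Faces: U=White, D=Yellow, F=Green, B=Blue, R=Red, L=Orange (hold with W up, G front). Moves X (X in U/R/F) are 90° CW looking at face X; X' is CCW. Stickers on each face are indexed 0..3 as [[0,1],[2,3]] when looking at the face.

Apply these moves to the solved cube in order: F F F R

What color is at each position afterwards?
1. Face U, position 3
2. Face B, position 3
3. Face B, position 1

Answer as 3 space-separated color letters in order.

Answer: G B B

Derivation:
After move 1 (F): F=GGGG U=WWOO R=WRWR D=RRYY L=OYOY
After move 2 (F): F=GGGG U=WWYY R=OROR D=WWYY L=OROR
After move 3 (F): F=GGGG U=WWRR R=YRYR D=OOYY L=OWOW
After move 4 (R): R=YYRR U=WGRG F=GOGY D=OBYB B=RBWB
Query 1: U[3] = G
Query 2: B[3] = B
Query 3: B[1] = B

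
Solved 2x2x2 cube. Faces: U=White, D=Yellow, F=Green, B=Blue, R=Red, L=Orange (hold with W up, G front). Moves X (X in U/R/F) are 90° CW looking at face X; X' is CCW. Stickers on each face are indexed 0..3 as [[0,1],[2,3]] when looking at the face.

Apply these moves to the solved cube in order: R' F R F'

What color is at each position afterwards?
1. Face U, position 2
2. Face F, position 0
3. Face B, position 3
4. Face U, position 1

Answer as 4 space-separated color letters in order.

After move 1 (R'): R=RRRR U=WBWB F=GWGW D=YGYG B=YBYB
After move 2 (F): F=GGWW U=WBOO R=WRBR D=RRYG L=OYOG
After move 3 (R): R=BWRR U=WGOW F=GRWG D=RYYY B=OBBB
After move 4 (F'): F=RGGW U=WGBR R=YWRR D=YGYY L=OWOO
Query 1: U[2] = B
Query 2: F[0] = R
Query 3: B[3] = B
Query 4: U[1] = G

Answer: B R B G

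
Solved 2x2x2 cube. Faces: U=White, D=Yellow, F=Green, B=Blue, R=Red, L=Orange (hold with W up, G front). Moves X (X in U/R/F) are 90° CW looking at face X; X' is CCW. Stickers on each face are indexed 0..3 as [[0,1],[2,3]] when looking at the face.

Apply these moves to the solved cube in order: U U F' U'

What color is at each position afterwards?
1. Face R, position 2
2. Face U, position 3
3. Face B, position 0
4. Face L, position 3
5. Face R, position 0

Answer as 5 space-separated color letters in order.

After move 1 (U): U=WWWW F=RRGG R=BBRR B=OOBB L=GGOO
After move 2 (U): U=WWWW F=BBGG R=OORR B=GGBB L=RROO
After move 3 (F'): F=BGBG U=WWOR R=YOYR D=ROYY L=RWOW
After move 4 (U'): U=WRWO F=RWBG R=BGYR B=YOBB L=GGOW
Query 1: R[2] = Y
Query 2: U[3] = O
Query 3: B[0] = Y
Query 4: L[3] = W
Query 5: R[0] = B

Answer: Y O Y W B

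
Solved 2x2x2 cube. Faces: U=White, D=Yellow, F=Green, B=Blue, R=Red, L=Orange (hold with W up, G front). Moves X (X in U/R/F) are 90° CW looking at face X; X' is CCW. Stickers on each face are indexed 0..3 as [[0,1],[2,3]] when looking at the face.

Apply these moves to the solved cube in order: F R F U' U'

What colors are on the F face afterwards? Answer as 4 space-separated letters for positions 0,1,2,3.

After move 1 (F): F=GGGG U=WWOO R=WRWR D=RRYY L=OYOY
After move 2 (R): R=WWRR U=WGOG F=GRGY D=RBYB B=OBWB
After move 3 (F): F=GGYR U=WGYY R=OWGR D=RWYB L=OROB
After move 4 (U'): U=GYWY F=ORYR R=GGGR B=OWWB L=OBOB
After move 5 (U'): U=YYGW F=OBYR R=ORGR B=GGWB L=OWOB
Query: F face = OBYR

Answer: O B Y R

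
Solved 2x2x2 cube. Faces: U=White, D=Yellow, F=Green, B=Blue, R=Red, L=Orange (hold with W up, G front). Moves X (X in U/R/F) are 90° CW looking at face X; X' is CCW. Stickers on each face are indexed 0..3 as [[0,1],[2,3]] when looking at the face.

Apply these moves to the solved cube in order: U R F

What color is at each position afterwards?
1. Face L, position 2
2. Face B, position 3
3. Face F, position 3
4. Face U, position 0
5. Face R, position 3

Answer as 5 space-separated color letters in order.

Answer: O B Y W B

Derivation:
After move 1 (U): U=WWWW F=RRGG R=BBRR B=OOBB L=GGOO
After move 2 (R): R=RBRB U=WRWG F=RYGY D=YBYO B=WOWB
After move 3 (F): F=GRYY U=WROG R=WBGB D=RRYO L=GYOB
Query 1: L[2] = O
Query 2: B[3] = B
Query 3: F[3] = Y
Query 4: U[0] = W
Query 5: R[3] = B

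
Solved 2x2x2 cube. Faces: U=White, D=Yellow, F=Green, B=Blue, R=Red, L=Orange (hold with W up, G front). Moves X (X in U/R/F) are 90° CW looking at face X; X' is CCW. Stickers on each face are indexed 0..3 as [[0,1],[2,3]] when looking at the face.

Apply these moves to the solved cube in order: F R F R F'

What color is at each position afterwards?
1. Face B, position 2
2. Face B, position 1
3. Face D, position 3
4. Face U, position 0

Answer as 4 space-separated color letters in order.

Answer: G B O W

Derivation:
After move 1 (F): F=GGGG U=WWOO R=WRWR D=RRYY L=OYOY
After move 2 (R): R=WWRR U=WGOG F=GRGY D=RBYB B=OBWB
After move 3 (F): F=GGYR U=WGYY R=OWGR D=RWYB L=OROB
After move 4 (R): R=GORW U=WGYR F=GWYB D=RWYO B=YBGB
After move 5 (F'): F=WBGY U=WGGR R=WORW D=RBYO L=OROY
Query 1: B[2] = G
Query 2: B[1] = B
Query 3: D[3] = O
Query 4: U[0] = W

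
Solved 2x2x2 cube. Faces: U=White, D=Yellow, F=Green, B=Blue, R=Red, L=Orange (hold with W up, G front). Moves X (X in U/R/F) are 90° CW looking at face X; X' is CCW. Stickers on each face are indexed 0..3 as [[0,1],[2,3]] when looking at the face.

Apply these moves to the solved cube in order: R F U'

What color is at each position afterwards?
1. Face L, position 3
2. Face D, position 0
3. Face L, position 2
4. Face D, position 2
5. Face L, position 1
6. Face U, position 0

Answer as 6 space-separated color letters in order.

After move 1 (R): R=RRRR U=WGWG F=GYGY D=YBYB B=WBWB
After move 2 (F): F=GGYY U=WGOO R=WRGR D=RRYB L=OYOB
After move 3 (U'): U=GOWO F=OYYY R=GGGR B=WRWB L=WBOB
Query 1: L[3] = B
Query 2: D[0] = R
Query 3: L[2] = O
Query 4: D[2] = Y
Query 5: L[1] = B
Query 6: U[0] = G

Answer: B R O Y B G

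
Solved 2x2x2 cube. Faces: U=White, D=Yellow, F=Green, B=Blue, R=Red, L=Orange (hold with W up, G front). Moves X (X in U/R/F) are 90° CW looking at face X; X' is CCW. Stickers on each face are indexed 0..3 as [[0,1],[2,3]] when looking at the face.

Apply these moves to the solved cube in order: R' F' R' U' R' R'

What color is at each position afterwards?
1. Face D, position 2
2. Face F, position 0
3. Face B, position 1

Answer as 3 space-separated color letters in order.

After move 1 (R'): R=RRRR U=WBWB F=GWGW D=YGYG B=YBYB
After move 2 (F'): F=WWGG U=WBRR R=GRYR D=OOYG L=OBOW
After move 3 (R'): R=RRGY U=WYRY F=WBGR D=OWYG B=GBOB
After move 4 (U'): U=YYWR F=OBGR R=WBGY B=RROB L=GBOW
After move 5 (R'): R=BYWG U=YOWR F=OYGR D=OBYR B=GRWB
After move 6 (R'): R=YGBW U=YWWG F=OOGR D=OYYR B=RRBB
Query 1: D[2] = Y
Query 2: F[0] = O
Query 3: B[1] = R

Answer: Y O R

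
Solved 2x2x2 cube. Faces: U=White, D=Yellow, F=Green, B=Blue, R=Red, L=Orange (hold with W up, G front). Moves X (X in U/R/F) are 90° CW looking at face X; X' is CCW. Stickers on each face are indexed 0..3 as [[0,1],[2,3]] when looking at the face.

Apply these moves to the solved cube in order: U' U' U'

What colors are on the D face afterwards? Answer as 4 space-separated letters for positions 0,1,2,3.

Answer: Y Y Y Y

Derivation:
After move 1 (U'): U=WWWW F=OOGG R=GGRR B=RRBB L=BBOO
After move 2 (U'): U=WWWW F=BBGG R=OORR B=GGBB L=RROO
After move 3 (U'): U=WWWW F=RRGG R=BBRR B=OOBB L=GGOO
Query: D face = YYYY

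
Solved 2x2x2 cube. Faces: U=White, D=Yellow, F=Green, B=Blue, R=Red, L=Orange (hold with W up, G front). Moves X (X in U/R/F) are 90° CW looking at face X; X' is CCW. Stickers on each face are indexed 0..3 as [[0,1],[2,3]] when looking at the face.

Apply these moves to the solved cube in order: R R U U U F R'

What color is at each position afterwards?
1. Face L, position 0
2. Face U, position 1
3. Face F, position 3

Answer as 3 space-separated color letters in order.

Answer: G G B

Derivation:
After move 1 (R): R=RRRR U=WGWG F=GYGY D=YBYB B=WBWB
After move 2 (R): R=RRRR U=WYWY F=GBGB D=YWYW B=GBGB
After move 3 (U): U=WWYY F=RRGB R=GBRR B=OOGB L=GBOO
After move 4 (U): U=YWYW F=GBGB R=OORR B=GBGB L=RROO
After move 5 (U): U=YYWW F=OOGB R=GBRR B=RRGB L=GBOO
After move 6 (F): F=GOBO U=YYOB R=WBWR D=RGYW L=GYOW
After move 7 (R'): R=BRWW U=YGOR F=GYBB D=ROYO B=WRGB
Query 1: L[0] = G
Query 2: U[1] = G
Query 3: F[3] = B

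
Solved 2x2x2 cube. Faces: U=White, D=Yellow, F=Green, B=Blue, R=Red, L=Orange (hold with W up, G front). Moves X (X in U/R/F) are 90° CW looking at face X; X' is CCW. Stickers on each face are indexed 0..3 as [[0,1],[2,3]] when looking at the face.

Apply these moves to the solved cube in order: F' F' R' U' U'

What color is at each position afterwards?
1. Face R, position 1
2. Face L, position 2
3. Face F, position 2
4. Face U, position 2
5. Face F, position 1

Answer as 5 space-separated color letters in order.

After move 1 (F'): F=GGGG U=WWRR R=YRYR D=OOYY L=OWOW
After move 2 (F'): F=GGGG U=WWYY R=OROR D=WWYY L=OROR
After move 3 (R'): R=RROO U=WBYB F=GWGY D=WGYG B=YBWB
After move 4 (U'): U=BBWY F=ORGY R=GWOO B=RRWB L=YBOR
After move 5 (U'): U=BYBW F=YBGY R=OROO B=GWWB L=RROR
Query 1: R[1] = R
Query 2: L[2] = O
Query 3: F[2] = G
Query 4: U[2] = B
Query 5: F[1] = B

Answer: R O G B B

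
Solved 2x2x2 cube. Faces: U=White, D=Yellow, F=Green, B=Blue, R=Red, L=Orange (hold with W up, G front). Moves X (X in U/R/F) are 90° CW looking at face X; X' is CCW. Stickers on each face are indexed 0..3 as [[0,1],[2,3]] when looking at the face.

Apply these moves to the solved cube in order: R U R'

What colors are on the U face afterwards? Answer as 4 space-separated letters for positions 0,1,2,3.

After move 1 (R): R=RRRR U=WGWG F=GYGY D=YBYB B=WBWB
After move 2 (U): U=WWGG F=RRGY R=WBRR B=OOWB L=GYOO
After move 3 (R'): R=BRWR U=WWGO F=RWGG D=YRYY B=BOBB
Query: U face = WWGO

Answer: W W G O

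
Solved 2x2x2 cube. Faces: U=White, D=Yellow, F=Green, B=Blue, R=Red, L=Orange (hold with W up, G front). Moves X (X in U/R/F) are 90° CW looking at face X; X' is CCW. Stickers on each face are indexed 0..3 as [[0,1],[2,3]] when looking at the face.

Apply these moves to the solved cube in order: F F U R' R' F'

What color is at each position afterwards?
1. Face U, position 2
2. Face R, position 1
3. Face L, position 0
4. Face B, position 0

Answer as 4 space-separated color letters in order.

Answer: R O G G

Derivation:
After move 1 (F): F=GGGG U=WWOO R=WRWR D=RRYY L=OYOY
After move 2 (F): F=GGGG U=WWYY R=OROR D=WWYY L=OROR
After move 3 (U): U=YWYW F=ORGG R=BBOR B=ORBB L=GGOR
After move 4 (R'): R=BRBO U=YBYO F=OWGW D=WRYG B=YRWB
After move 5 (R'): R=ROBB U=YWYY F=OBGO D=WWYW B=GRRB
After move 6 (F'): F=BOOG U=YWRB R=WOWB D=GRYW L=GYOY
Query 1: U[2] = R
Query 2: R[1] = O
Query 3: L[0] = G
Query 4: B[0] = G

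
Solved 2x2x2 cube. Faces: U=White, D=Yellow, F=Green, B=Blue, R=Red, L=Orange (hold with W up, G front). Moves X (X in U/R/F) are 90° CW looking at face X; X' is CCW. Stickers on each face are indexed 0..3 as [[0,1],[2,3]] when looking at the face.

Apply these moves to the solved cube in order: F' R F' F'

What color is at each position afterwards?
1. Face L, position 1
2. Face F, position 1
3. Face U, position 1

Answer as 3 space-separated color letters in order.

Answer: R G G

Derivation:
After move 1 (F'): F=GGGG U=WWRR R=YRYR D=OOYY L=OWOW
After move 2 (R): R=YYRR U=WGRG F=GOGY D=OBYB B=RBWB
After move 3 (F'): F=OYGG U=WGYR R=BYOR D=WWYB L=OGOR
After move 4 (F'): F=YGOG U=WGBO R=WYWR D=GRYB L=OROY
Query 1: L[1] = R
Query 2: F[1] = G
Query 3: U[1] = G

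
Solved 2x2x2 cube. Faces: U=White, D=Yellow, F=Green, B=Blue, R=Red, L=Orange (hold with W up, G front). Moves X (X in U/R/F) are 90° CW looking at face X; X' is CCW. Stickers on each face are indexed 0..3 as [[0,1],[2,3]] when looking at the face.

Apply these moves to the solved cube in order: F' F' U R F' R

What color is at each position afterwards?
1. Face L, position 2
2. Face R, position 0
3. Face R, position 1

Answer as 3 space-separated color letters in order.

After move 1 (F'): F=GGGG U=WWRR R=YRYR D=OOYY L=OWOW
After move 2 (F'): F=GGGG U=WWYY R=OROR D=WWYY L=OROR
After move 3 (U): U=YWYW F=ORGG R=BBOR B=ORBB L=GGOR
After move 4 (R): R=OBRB U=YRYG F=OWGY D=WBYO B=WRWB
After move 5 (F'): F=WYOG U=YROR R=BBWB D=GRYO L=GGOY
After move 6 (R): R=WBBB U=YYOG F=WROO D=GWYW B=RRRB
Query 1: L[2] = O
Query 2: R[0] = W
Query 3: R[1] = B

Answer: O W B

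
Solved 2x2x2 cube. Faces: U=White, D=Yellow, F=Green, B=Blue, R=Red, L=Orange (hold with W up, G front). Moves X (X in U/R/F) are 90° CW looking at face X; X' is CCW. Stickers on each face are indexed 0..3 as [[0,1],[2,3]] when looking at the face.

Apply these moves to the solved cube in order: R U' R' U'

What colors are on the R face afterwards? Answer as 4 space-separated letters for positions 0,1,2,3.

After move 1 (R): R=RRRR U=WGWG F=GYGY D=YBYB B=WBWB
After move 2 (U'): U=GGWW F=OOGY R=GYRR B=RRWB L=WBOO
After move 3 (R'): R=YRGR U=GWWR F=OGGW D=YOYY B=BRBB
After move 4 (U'): U=WRGW F=WBGW R=OGGR B=YRBB L=BROO
Query: R face = OGGR

Answer: O G G R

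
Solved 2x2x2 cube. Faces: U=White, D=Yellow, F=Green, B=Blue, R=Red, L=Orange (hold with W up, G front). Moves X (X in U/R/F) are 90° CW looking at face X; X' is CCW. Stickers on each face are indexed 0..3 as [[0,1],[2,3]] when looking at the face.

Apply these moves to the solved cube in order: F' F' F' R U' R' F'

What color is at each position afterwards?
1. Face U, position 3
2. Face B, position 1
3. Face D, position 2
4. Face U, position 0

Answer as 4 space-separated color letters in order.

Answer: G W Y G

Derivation:
After move 1 (F'): F=GGGG U=WWRR R=YRYR D=OOYY L=OWOW
After move 2 (F'): F=GGGG U=WWYY R=OROR D=WWYY L=OROR
After move 3 (F'): F=GGGG U=WWOO R=WRWR D=RRYY L=OYOY
After move 4 (R): R=WWRR U=WGOG F=GRGY D=RBYB B=OBWB
After move 5 (U'): U=GGWO F=OYGY R=GRRR B=WWWB L=OBOY
After move 6 (R'): R=RRGR U=GWWW F=OGGO D=RYYY B=BWBB
After move 7 (F'): F=GOOG U=GWRG R=YRRR D=BYYY L=OWOW
Query 1: U[3] = G
Query 2: B[1] = W
Query 3: D[2] = Y
Query 4: U[0] = G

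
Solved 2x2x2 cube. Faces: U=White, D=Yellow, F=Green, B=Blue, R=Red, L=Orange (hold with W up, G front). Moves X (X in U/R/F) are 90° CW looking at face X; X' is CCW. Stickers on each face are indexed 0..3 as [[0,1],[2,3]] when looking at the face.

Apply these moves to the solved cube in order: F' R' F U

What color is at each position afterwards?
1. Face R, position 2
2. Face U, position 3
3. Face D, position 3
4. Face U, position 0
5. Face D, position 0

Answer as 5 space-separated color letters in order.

After move 1 (F'): F=GGGG U=WWRR R=YRYR D=OOYY L=OWOW
After move 2 (R'): R=RRYY U=WBRB F=GWGR D=OGYG B=YBOB
After move 3 (F): F=GGRW U=WBWW R=RRBY D=YRYG L=OOOG
After move 4 (U): U=WWWB F=RRRW R=YBBY B=OOOB L=GGOG
Query 1: R[2] = B
Query 2: U[3] = B
Query 3: D[3] = G
Query 4: U[0] = W
Query 5: D[0] = Y

Answer: B B G W Y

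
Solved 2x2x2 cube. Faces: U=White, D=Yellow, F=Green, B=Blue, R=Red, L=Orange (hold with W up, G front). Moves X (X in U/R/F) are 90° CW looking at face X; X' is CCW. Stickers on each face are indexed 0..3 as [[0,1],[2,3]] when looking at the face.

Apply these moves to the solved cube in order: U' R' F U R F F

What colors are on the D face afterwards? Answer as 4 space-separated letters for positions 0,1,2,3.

After move 1 (U'): U=WWWW F=OOGG R=GGRR B=RRBB L=BBOO
After move 2 (R'): R=GRGR U=WBWR F=OWGW D=YOYG B=YRYB
After move 3 (F): F=GOWW U=WBOB R=WRRR D=GGYG L=BYOO
After move 4 (U): U=OWBB F=WRWW R=YRRR B=BYYB L=GOOO
After move 5 (R): R=RYRR U=ORBW F=WGWG D=GYYB B=BYWB
After move 6 (F): F=WWGG U=OROO R=BYWR D=RRYB L=GGOY
After move 7 (F): F=GWGW U=ORYG R=OYOR D=WBYB L=GROR
Query: D face = WBYB

Answer: W B Y B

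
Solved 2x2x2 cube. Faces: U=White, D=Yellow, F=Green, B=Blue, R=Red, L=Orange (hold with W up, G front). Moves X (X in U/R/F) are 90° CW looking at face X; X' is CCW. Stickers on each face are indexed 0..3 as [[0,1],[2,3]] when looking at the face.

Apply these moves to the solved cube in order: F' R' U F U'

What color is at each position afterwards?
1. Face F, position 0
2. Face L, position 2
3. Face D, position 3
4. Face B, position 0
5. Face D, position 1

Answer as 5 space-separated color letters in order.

Answer: G O G B Y

Derivation:
After move 1 (F'): F=GGGG U=WWRR R=YRYR D=OOYY L=OWOW
After move 2 (R'): R=RRYY U=WBRB F=GWGR D=OGYG B=YBOB
After move 3 (U): U=RWBB F=RRGR R=YBYY B=OWOB L=GWOW
After move 4 (F): F=GRRR U=RWWW R=BBBY D=YYYG L=GOOG
After move 5 (U'): U=WWRW F=GORR R=GRBY B=BBOB L=OWOG
Query 1: F[0] = G
Query 2: L[2] = O
Query 3: D[3] = G
Query 4: B[0] = B
Query 5: D[1] = Y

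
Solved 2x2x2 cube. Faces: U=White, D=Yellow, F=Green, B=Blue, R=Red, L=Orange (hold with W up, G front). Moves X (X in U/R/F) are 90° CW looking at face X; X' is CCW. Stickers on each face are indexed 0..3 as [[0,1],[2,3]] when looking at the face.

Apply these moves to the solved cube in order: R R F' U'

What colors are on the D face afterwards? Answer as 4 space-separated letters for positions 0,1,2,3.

After move 1 (R): R=RRRR U=WGWG F=GYGY D=YBYB B=WBWB
After move 2 (R): R=RRRR U=WYWY F=GBGB D=YWYW B=GBGB
After move 3 (F'): F=BBGG U=WYRR R=WRYR D=OOYW L=OYOW
After move 4 (U'): U=YRWR F=OYGG R=BBYR B=WRGB L=GBOW
Query: D face = OOYW

Answer: O O Y W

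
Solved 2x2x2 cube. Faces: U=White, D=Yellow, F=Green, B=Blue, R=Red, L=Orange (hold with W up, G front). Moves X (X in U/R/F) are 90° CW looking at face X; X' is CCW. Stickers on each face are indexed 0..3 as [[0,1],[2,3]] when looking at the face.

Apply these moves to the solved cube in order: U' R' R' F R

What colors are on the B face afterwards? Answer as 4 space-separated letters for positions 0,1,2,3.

After move 1 (U'): U=WWWW F=OOGG R=GGRR B=RRBB L=BBOO
After move 2 (R'): R=GRGR U=WBWR F=OWGW D=YOYG B=YRYB
After move 3 (R'): R=RRGG U=WYWY F=OBGR D=YWYW B=GROB
After move 4 (F): F=GORB U=WYOB R=WRYG D=GRYW L=BYOW
After move 5 (R): R=YWGR U=WOOB F=GRRW D=GOYG B=BRYB
Query: B face = BRYB

Answer: B R Y B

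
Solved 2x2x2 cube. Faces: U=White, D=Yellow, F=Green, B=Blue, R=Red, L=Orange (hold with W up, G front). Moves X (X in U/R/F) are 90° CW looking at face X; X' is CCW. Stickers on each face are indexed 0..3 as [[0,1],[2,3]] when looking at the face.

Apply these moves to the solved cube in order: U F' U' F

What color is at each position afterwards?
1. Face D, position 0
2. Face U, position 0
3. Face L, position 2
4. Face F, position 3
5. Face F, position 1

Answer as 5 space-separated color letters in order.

After move 1 (U): U=WWWW F=RRGG R=BBRR B=OOBB L=GGOO
After move 2 (F'): F=RGRG U=WWBR R=YBYR D=GOYY L=GWOW
After move 3 (U'): U=WRWB F=GWRG R=RGYR B=YBBB L=OOOW
After move 4 (F): F=RGGW U=WRWO R=WGBR D=YRYY L=OGOO
Query 1: D[0] = Y
Query 2: U[0] = W
Query 3: L[2] = O
Query 4: F[3] = W
Query 5: F[1] = G

Answer: Y W O W G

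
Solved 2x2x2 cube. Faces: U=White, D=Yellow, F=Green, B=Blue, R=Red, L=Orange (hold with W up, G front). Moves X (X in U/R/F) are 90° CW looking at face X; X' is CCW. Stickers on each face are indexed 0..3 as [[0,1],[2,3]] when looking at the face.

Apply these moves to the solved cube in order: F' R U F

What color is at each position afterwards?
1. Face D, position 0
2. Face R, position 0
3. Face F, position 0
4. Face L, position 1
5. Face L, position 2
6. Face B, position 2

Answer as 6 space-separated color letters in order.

After move 1 (F'): F=GGGG U=WWRR R=YRYR D=OOYY L=OWOW
After move 2 (R): R=YYRR U=WGRG F=GOGY D=OBYB B=RBWB
After move 3 (U): U=RWGG F=YYGY R=RBRR B=OWWB L=GOOW
After move 4 (F): F=GYYY U=RWWO R=GBGR D=RRYB L=GOOB
Query 1: D[0] = R
Query 2: R[0] = G
Query 3: F[0] = G
Query 4: L[1] = O
Query 5: L[2] = O
Query 6: B[2] = W

Answer: R G G O O W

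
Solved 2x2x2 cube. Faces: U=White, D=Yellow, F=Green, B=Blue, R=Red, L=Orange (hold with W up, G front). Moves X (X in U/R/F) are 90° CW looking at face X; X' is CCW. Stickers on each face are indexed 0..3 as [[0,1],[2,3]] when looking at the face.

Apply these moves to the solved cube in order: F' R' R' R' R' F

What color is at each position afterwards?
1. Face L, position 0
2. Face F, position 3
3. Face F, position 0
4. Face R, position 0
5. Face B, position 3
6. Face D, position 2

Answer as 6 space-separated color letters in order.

After move 1 (F'): F=GGGG U=WWRR R=YRYR D=OOYY L=OWOW
After move 2 (R'): R=RRYY U=WBRB F=GWGR D=OGYG B=YBOB
After move 3 (R'): R=RYRY U=WORY F=GBGB D=OWYR B=GBGB
After move 4 (R'): R=YYRR U=WGRG F=GOGY D=OBYB B=RBWB
After move 5 (R'): R=YRYR U=WWRR F=GGGG D=OOYY B=BBBB
After move 6 (F): F=GGGG U=WWWW R=RRRR D=YYYY L=OOOO
Query 1: L[0] = O
Query 2: F[3] = G
Query 3: F[0] = G
Query 4: R[0] = R
Query 5: B[3] = B
Query 6: D[2] = Y

Answer: O G G R B Y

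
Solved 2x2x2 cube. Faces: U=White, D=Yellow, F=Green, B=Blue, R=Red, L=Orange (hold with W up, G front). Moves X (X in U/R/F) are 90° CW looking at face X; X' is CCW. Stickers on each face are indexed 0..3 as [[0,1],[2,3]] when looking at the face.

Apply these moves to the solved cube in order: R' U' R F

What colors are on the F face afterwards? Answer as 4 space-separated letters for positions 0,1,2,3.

After move 1 (R'): R=RRRR U=WBWB F=GWGW D=YGYG B=YBYB
After move 2 (U'): U=BBWW F=OOGW R=GWRR B=RRYB L=YBOO
After move 3 (R): R=RGRW U=BOWW F=OGGG D=YYYR B=WRBB
After move 4 (F): F=GOGG U=BOOB R=WGWW D=RRYR L=YYOY
Query: F face = GOGG

Answer: G O G G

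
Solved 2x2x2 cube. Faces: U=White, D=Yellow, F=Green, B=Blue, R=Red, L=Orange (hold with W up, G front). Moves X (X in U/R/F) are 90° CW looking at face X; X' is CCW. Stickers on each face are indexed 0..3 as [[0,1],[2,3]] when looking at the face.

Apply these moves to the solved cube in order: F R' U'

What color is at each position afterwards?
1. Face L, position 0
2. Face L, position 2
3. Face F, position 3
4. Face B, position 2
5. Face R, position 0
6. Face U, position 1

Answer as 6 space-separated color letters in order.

Answer: Y O O R G B

Derivation:
After move 1 (F): F=GGGG U=WWOO R=WRWR D=RRYY L=OYOY
After move 2 (R'): R=RRWW U=WBOB F=GWGO D=RGYG B=YBRB
After move 3 (U'): U=BBWO F=OYGO R=GWWW B=RRRB L=YBOY
Query 1: L[0] = Y
Query 2: L[2] = O
Query 3: F[3] = O
Query 4: B[2] = R
Query 5: R[0] = G
Query 6: U[1] = B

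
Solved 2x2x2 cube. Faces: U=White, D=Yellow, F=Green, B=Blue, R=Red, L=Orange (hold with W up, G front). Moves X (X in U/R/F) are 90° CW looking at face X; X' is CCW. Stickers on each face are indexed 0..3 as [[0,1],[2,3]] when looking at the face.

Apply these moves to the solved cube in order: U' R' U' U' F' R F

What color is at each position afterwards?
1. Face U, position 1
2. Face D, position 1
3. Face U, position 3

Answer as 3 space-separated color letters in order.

Answer: W Y W

Derivation:
After move 1 (U'): U=WWWW F=OOGG R=GGRR B=RRBB L=BBOO
After move 2 (R'): R=GRGR U=WBWR F=OWGW D=YOYG B=YRYB
After move 3 (U'): U=BRWW F=BBGW R=OWGR B=GRYB L=YROO
After move 4 (U'): U=RWBW F=YRGW R=BBGR B=OWYB L=GROO
After move 5 (F'): F=RWYG U=RWBG R=OBYR D=ROYG L=GWOB
After move 6 (R): R=YORB U=RWBG F=ROYG D=RYYO B=GWWB
After move 7 (F): F=YRGO U=RWBW R=BOGB D=RYYO L=GROY
Query 1: U[1] = W
Query 2: D[1] = Y
Query 3: U[3] = W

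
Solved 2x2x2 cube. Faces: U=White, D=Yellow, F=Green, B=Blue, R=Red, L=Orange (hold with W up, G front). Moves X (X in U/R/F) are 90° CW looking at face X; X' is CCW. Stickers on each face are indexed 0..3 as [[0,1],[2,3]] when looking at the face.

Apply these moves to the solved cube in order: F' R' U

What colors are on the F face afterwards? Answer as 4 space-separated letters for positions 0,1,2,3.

After move 1 (F'): F=GGGG U=WWRR R=YRYR D=OOYY L=OWOW
After move 2 (R'): R=RRYY U=WBRB F=GWGR D=OGYG B=YBOB
After move 3 (U): U=RWBB F=RRGR R=YBYY B=OWOB L=GWOW
Query: F face = RRGR

Answer: R R G R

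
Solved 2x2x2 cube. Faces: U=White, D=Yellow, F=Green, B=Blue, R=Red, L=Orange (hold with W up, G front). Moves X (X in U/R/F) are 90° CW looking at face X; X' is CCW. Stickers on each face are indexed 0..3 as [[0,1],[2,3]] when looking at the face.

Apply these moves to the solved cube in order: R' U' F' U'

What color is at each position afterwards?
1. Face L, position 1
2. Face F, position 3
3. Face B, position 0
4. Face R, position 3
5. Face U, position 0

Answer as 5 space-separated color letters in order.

Answer: R G G R B

Derivation:
After move 1 (R'): R=RRRR U=WBWB F=GWGW D=YGYG B=YBYB
After move 2 (U'): U=BBWW F=OOGW R=GWRR B=RRYB L=YBOO
After move 3 (F'): F=OWOG U=BBGR R=GWYR D=BOYG L=YWOW
After move 4 (U'): U=BRBG F=YWOG R=OWYR B=GWYB L=RROW
Query 1: L[1] = R
Query 2: F[3] = G
Query 3: B[0] = G
Query 4: R[3] = R
Query 5: U[0] = B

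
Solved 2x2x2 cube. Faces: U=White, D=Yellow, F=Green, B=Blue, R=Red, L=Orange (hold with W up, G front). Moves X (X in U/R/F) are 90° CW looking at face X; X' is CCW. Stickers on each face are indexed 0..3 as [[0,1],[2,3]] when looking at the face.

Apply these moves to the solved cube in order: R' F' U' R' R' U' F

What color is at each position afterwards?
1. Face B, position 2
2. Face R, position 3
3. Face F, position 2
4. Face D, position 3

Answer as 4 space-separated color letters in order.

After move 1 (R'): R=RRRR U=WBWB F=GWGW D=YGYG B=YBYB
After move 2 (F'): F=WWGG U=WBRR R=GRYR D=OOYG L=OBOW
After move 3 (U'): U=BRWR F=OBGG R=WWYR B=GRYB L=YBOW
After move 4 (R'): R=WRWY U=BYWG F=ORGR D=OBYG B=GROB
After move 5 (R'): R=RYWW U=BOWG F=OYGG D=ORYR B=GRBB
After move 6 (U'): U=OGBW F=YBGG R=OYWW B=RYBB L=GROW
After move 7 (F): F=GYGB U=OGWR R=BYWW D=WOYR L=GOOR
Query 1: B[2] = B
Query 2: R[3] = W
Query 3: F[2] = G
Query 4: D[3] = R

Answer: B W G R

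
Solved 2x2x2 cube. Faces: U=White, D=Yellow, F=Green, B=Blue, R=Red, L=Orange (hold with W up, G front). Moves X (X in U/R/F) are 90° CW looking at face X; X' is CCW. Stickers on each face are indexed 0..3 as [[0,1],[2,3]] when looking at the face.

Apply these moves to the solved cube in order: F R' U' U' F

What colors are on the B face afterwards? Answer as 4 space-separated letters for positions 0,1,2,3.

After move 1 (F): F=GGGG U=WWOO R=WRWR D=RRYY L=OYOY
After move 2 (R'): R=RRWW U=WBOB F=GWGO D=RGYG B=YBRB
After move 3 (U'): U=BBWO F=OYGO R=GWWW B=RRRB L=YBOY
After move 4 (U'): U=BOBW F=YBGO R=OYWW B=GWRB L=RROY
After move 5 (F): F=GYOB U=BOYR R=BYWW D=WOYG L=RROG
Query: B face = GWRB

Answer: G W R B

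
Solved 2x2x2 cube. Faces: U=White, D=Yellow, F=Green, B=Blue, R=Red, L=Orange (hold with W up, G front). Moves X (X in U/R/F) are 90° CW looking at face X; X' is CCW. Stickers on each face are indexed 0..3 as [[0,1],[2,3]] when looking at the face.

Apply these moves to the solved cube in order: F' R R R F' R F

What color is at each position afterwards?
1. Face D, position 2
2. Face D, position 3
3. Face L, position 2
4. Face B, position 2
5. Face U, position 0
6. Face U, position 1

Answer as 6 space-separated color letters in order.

After move 1 (F'): F=GGGG U=WWRR R=YRYR D=OOYY L=OWOW
After move 2 (R): R=YYRR U=WGRG F=GOGY D=OBYB B=RBWB
After move 3 (R): R=RYRY U=WORY F=GBGB D=OWYR B=GBGB
After move 4 (R): R=RRYY U=WBRB F=GWGR D=OGYG B=YBOB
After move 5 (F'): F=WRGG U=WBRY R=GROY D=WWYG L=OBOR
After move 6 (R): R=OGYR U=WRRG F=WWGG D=WOYY B=YBBB
After move 7 (F): F=GWGW U=WRRB R=RGGR D=YOYY L=OWOO
Query 1: D[2] = Y
Query 2: D[3] = Y
Query 3: L[2] = O
Query 4: B[2] = B
Query 5: U[0] = W
Query 6: U[1] = R

Answer: Y Y O B W R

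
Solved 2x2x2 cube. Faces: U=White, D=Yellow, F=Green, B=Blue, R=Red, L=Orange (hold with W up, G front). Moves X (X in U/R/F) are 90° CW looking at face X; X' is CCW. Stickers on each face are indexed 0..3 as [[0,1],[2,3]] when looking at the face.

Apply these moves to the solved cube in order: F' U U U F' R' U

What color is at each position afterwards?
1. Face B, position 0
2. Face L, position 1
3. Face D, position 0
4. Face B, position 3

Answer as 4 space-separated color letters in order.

Answer: B R B B

Derivation:
After move 1 (F'): F=GGGG U=WWRR R=YRYR D=OOYY L=OWOW
After move 2 (U): U=RWRW F=YRGG R=BBYR B=OWBB L=GGOW
After move 3 (U): U=RRWW F=BBGG R=OWYR B=GGBB L=YROW
After move 4 (U): U=WRWR F=OWGG R=GGYR B=YRBB L=BBOW
After move 5 (F'): F=WGOG U=WRGY R=OGOR D=BWYY L=BROW
After move 6 (R'): R=GROO U=WBGY F=WROY D=BGYG B=YRWB
After move 7 (U): U=GWYB F=GROY R=YROO B=BRWB L=WROW
Query 1: B[0] = B
Query 2: L[1] = R
Query 3: D[0] = B
Query 4: B[3] = B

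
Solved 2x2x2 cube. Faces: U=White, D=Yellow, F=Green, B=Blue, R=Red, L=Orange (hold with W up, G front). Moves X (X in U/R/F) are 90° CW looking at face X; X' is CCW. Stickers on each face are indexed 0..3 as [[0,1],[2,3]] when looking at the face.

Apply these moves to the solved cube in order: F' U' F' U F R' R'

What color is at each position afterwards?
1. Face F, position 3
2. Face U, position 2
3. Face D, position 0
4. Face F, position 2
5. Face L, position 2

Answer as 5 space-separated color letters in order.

After move 1 (F'): F=GGGG U=WWRR R=YRYR D=OOYY L=OWOW
After move 2 (U'): U=WRWR F=OWGG R=GGYR B=YRBB L=BBOW
After move 3 (F'): F=WGOG U=WRGY R=OGOR D=BWYY L=BROW
After move 4 (U): U=GWYR F=OGOG R=YROR B=BRBB L=WGOW
After move 5 (F): F=OOGG U=GWWG R=YRRR D=OYYY L=WBOW
After move 6 (R'): R=RRYR U=GBWB F=OWGG D=OOYG B=YRYB
After move 7 (R'): R=RRRY U=GYWY F=OBGB D=OWYG B=GROB
Query 1: F[3] = B
Query 2: U[2] = W
Query 3: D[0] = O
Query 4: F[2] = G
Query 5: L[2] = O

Answer: B W O G O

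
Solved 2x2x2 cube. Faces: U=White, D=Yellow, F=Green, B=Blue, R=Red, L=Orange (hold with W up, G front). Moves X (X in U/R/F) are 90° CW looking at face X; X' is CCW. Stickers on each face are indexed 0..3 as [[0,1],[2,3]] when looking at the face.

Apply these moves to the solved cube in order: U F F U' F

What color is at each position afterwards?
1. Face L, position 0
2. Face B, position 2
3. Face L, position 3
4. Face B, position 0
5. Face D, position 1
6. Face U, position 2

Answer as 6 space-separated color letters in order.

Answer: O B W O G B

Derivation:
After move 1 (U): U=WWWW F=RRGG R=BBRR B=OOBB L=GGOO
After move 2 (F): F=GRGR U=WWOG R=WBWR D=RBYY L=GYOY
After move 3 (F): F=GGRR U=WWYY R=OBGR D=WWYY L=GROB
After move 4 (U'): U=WYWY F=GRRR R=GGGR B=OBBB L=OOOB
After move 5 (F): F=RGRR U=WYBO R=WGYR D=GGYY L=OWOW
Query 1: L[0] = O
Query 2: B[2] = B
Query 3: L[3] = W
Query 4: B[0] = O
Query 5: D[1] = G
Query 6: U[2] = B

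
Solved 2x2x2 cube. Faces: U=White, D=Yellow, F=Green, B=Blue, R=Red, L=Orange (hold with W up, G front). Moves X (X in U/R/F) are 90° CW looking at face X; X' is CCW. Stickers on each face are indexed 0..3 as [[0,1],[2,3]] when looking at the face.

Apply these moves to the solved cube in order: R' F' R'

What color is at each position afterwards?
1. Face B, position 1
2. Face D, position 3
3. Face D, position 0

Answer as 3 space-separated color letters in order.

After move 1 (R'): R=RRRR U=WBWB F=GWGW D=YGYG B=YBYB
After move 2 (F'): F=WWGG U=WBRR R=GRYR D=OOYG L=OBOW
After move 3 (R'): R=RRGY U=WYRY F=WBGR D=OWYG B=GBOB
Query 1: B[1] = B
Query 2: D[3] = G
Query 3: D[0] = O

Answer: B G O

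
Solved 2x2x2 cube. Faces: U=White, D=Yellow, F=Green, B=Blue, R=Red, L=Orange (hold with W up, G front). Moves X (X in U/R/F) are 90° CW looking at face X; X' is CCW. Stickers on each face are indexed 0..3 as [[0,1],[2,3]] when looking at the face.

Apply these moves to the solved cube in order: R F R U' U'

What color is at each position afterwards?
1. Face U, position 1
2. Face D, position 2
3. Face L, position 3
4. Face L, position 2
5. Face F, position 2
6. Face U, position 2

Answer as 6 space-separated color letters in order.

Answer: O Y B O Y G

Derivation:
After move 1 (R): R=RRRR U=WGWG F=GYGY D=YBYB B=WBWB
After move 2 (F): F=GGYY U=WGOO R=WRGR D=RRYB L=OYOB
After move 3 (R): R=GWRR U=WGOY F=GRYB D=RWYW B=OBGB
After move 4 (U'): U=GYWO F=OYYB R=GRRR B=GWGB L=OBOB
After move 5 (U'): U=YOGW F=OBYB R=OYRR B=GRGB L=GWOB
Query 1: U[1] = O
Query 2: D[2] = Y
Query 3: L[3] = B
Query 4: L[2] = O
Query 5: F[2] = Y
Query 6: U[2] = G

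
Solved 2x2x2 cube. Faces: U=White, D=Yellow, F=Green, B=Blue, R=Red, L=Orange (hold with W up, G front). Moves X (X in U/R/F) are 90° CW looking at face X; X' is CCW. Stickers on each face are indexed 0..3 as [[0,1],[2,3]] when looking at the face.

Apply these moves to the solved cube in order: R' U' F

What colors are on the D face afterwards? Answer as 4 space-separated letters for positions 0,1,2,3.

After move 1 (R'): R=RRRR U=WBWB F=GWGW D=YGYG B=YBYB
After move 2 (U'): U=BBWW F=OOGW R=GWRR B=RRYB L=YBOO
After move 3 (F): F=GOWO U=BBOB R=WWWR D=RGYG L=YYOG
Query: D face = RGYG

Answer: R G Y G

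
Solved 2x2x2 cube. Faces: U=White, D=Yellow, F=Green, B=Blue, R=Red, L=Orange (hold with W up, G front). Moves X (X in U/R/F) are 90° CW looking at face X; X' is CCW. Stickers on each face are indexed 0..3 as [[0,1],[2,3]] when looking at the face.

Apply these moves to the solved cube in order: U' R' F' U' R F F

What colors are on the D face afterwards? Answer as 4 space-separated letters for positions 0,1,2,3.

After move 1 (U'): U=WWWW F=OOGG R=GGRR B=RRBB L=BBOO
After move 2 (R'): R=GRGR U=WBWR F=OWGW D=YOYG B=YRYB
After move 3 (F'): F=WWOG U=WBGG R=ORYR D=BOYG L=BROW
After move 4 (U'): U=BGWG F=BROG R=WWYR B=ORYB L=YROW
After move 5 (R): R=YWRW U=BRWG F=BOOG D=BYYO B=GRGB
After move 6 (F): F=OBGO U=BRWR R=WWGW D=RYYO L=YBOY
After move 7 (F): F=GOOB U=BRYB R=WWRW D=GWYO L=YROY
Query: D face = GWYO

Answer: G W Y O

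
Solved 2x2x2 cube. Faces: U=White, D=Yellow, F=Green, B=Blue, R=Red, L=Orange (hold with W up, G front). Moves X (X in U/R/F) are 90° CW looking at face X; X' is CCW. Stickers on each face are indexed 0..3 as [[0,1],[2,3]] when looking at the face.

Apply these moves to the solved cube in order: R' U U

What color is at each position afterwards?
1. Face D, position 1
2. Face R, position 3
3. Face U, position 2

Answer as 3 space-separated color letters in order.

Answer: G R B

Derivation:
After move 1 (R'): R=RRRR U=WBWB F=GWGW D=YGYG B=YBYB
After move 2 (U): U=WWBB F=RRGW R=YBRR B=OOYB L=GWOO
After move 3 (U): U=BWBW F=YBGW R=OORR B=GWYB L=RROO
Query 1: D[1] = G
Query 2: R[3] = R
Query 3: U[2] = B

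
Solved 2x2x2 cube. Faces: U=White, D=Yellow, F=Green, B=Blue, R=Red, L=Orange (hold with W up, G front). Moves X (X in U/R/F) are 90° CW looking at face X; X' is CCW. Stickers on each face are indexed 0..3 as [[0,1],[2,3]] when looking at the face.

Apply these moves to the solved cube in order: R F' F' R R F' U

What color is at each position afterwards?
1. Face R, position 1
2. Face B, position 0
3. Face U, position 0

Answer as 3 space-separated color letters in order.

After move 1 (R): R=RRRR U=WGWG F=GYGY D=YBYB B=WBWB
After move 2 (F'): F=YYGG U=WGRR R=BRYR D=OOYB L=OGOW
After move 3 (F'): F=YGYG U=WGBY R=OROR D=GWYB L=OROR
After move 4 (R): R=OORR U=WGBG F=YWYB D=GWYW B=YBGB
After move 5 (R): R=RORO U=WWBB F=YWYW D=GGYY B=GBGB
After move 6 (F'): F=WWYY U=WWRR R=GOGO D=RRYY L=OBOB
After move 7 (U): U=RWRW F=GOYY R=GBGO B=OBGB L=WWOB
Query 1: R[1] = B
Query 2: B[0] = O
Query 3: U[0] = R

Answer: B O R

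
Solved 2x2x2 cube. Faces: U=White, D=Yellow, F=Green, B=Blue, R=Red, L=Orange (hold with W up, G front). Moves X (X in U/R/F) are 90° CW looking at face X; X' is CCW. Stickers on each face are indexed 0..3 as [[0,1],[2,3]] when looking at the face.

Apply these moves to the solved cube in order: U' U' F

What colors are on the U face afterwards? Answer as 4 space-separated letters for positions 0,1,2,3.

After move 1 (U'): U=WWWW F=OOGG R=GGRR B=RRBB L=BBOO
After move 2 (U'): U=WWWW F=BBGG R=OORR B=GGBB L=RROO
After move 3 (F): F=GBGB U=WWOR R=WOWR D=ROYY L=RYOY
Query: U face = WWOR

Answer: W W O R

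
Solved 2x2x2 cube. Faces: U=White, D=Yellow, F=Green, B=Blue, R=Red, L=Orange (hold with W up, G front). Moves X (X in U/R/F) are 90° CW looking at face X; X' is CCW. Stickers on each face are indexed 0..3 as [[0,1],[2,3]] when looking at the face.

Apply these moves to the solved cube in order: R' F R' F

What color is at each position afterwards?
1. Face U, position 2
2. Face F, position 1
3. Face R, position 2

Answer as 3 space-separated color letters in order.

Answer: G G Y

Derivation:
After move 1 (R'): R=RRRR U=WBWB F=GWGW D=YGYG B=YBYB
After move 2 (F): F=GGWW U=WBOO R=WRBR D=RRYG L=OYOG
After move 3 (R'): R=RRWB U=WYOY F=GBWO D=RGYW B=GBRB
After move 4 (F): F=WGOB U=WYGY R=ORYB D=WRYW L=OROG
Query 1: U[2] = G
Query 2: F[1] = G
Query 3: R[2] = Y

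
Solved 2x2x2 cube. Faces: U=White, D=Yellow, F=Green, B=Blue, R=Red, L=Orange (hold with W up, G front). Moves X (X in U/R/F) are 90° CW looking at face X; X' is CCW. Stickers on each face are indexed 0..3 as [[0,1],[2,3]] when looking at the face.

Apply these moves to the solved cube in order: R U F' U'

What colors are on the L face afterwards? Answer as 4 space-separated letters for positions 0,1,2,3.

After move 1 (R): R=RRRR U=WGWG F=GYGY D=YBYB B=WBWB
After move 2 (U): U=WWGG F=RRGY R=WBRR B=OOWB L=GYOO
After move 3 (F'): F=RYRG U=WWWR R=BBYR D=YOYB L=GGOG
After move 4 (U'): U=WRWW F=GGRG R=RYYR B=BBWB L=OOOG
Query: L face = OOOG

Answer: O O O G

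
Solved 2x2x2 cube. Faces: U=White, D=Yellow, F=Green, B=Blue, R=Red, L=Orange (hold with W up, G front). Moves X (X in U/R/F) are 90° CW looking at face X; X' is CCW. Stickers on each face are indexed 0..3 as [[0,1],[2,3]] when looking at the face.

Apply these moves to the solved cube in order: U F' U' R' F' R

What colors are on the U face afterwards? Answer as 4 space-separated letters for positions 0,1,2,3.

Answer: W B G R

Derivation:
After move 1 (U): U=WWWW F=RRGG R=BBRR B=OOBB L=GGOO
After move 2 (F'): F=RGRG U=WWBR R=YBYR D=GOYY L=GWOW
After move 3 (U'): U=WRWB F=GWRG R=RGYR B=YBBB L=OOOW
After move 4 (R'): R=GRRY U=WBWY F=GRRB D=GWYG B=YBOB
After move 5 (F'): F=RBGR U=WBGR R=WRGY D=OWYG L=OYOW
After move 6 (R): R=GWYR U=WBGR F=RWGG D=OOYY B=RBBB
Query: U face = WBGR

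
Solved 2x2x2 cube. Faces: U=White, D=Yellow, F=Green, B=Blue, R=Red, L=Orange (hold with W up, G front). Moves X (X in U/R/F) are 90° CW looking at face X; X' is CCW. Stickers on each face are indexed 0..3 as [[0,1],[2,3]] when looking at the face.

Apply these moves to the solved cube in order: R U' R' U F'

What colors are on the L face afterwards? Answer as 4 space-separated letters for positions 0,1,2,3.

Answer: O W O R

Derivation:
After move 1 (R): R=RRRR U=WGWG F=GYGY D=YBYB B=WBWB
After move 2 (U'): U=GGWW F=OOGY R=GYRR B=RRWB L=WBOO
After move 3 (R'): R=YRGR U=GWWR F=OGGW D=YOYY B=BRBB
After move 4 (U): U=WGRW F=YRGW R=BRGR B=WBBB L=OGOO
After move 5 (F'): F=RWYG U=WGBG R=ORYR D=GOYY L=OWOR
Query: L face = OWOR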